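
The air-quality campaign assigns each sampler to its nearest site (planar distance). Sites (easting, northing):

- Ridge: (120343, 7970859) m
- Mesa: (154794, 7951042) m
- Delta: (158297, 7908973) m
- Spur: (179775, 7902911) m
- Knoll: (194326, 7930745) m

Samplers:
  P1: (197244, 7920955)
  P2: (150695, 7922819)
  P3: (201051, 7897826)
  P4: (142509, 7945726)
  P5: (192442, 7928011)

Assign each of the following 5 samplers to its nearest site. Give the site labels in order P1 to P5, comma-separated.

P1 → Knoll (d²=104358824.00)
P2 → Delta (d²=249502120.00)
P3 → Spur (d²=478525401.00)
P4 → Mesa (d²=179181081.00)
P5 → Knoll (d²=11024212.00)

Knoll, Delta, Spur, Mesa, Knoll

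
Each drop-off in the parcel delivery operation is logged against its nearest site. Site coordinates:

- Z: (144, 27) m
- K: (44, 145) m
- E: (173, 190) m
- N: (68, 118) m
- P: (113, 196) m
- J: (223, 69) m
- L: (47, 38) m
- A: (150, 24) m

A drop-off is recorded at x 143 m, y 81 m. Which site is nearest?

Squared distances to each site:
Z: 2917.000; K: 13897.000; E: 12781.000; N: 6994.000; P: 14125.000; J: 6544.000; L: 11065.000; A: 3298.000.
Minimum at Z.

Z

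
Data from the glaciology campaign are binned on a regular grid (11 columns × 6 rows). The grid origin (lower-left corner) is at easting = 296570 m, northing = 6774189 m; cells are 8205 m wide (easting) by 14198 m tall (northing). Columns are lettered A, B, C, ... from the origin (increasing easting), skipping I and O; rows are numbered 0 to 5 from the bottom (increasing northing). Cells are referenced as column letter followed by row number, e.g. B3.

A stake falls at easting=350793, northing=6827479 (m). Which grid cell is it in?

Column index: ⌊(350793 − 296570) / 8205⌋ = ⌊6.609⌋ = 6 → column G
Row offset from origin: ⌊(6827479 − 6774189) / 14198⌋ = ⌊3.753⌋ = 3 → row 3

G3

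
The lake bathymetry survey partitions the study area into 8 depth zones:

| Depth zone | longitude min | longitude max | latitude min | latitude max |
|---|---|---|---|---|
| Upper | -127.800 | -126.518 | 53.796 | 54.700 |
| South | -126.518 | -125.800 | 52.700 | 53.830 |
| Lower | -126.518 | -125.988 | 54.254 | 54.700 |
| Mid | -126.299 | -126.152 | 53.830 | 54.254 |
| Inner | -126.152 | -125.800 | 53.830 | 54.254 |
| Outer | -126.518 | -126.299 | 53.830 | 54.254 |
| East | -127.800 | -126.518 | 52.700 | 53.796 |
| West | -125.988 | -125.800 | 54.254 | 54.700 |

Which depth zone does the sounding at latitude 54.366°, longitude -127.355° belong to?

The point has longitude = -127.355 and latitude = 54.366.
Only Upper satisfies -127.800 ≤ longitude ≤ -126.518 and 53.796 ≤ latitude ≤ 54.700.

Upper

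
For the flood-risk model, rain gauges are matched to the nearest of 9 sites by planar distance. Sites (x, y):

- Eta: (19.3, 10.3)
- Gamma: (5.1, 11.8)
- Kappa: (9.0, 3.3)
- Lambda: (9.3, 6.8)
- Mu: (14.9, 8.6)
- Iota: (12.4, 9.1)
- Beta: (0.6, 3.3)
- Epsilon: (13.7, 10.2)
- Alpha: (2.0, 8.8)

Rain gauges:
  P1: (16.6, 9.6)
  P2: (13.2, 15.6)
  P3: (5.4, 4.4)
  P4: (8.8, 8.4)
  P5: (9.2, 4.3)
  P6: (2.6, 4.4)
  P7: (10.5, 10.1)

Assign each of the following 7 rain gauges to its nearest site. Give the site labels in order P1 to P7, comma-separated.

P1 → Mu (d²=3.89)
P2 → Epsilon (d²=29.41)
P3 → Kappa (d²=14.17)
P4 → Lambda (d²=2.81)
P5 → Kappa (d²=1.04)
P6 → Beta (d²=5.21)
P7 → Iota (d²=4.61)

Mu, Epsilon, Kappa, Lambda, Kappa, Beta, Iota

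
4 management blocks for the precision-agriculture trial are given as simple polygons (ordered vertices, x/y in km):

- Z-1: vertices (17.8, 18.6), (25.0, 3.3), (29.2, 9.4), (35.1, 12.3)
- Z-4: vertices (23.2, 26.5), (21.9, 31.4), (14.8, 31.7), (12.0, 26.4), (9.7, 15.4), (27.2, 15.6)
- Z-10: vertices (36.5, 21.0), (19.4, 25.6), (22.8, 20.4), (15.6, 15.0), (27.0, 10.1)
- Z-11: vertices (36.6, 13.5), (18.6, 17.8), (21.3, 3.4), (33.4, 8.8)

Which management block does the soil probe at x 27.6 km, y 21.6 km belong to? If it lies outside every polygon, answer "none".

Cast a ray rightward from (27.6, 21.6). For each polygon, the edges (by vertex number in listed order) whose endpoints lie on opposite sides of y = 21.6, where each meets that height, and whether that is right or left of the point:
Z-1: no edge straddles that height → 0 crossings.
Z-4: 4–5 at x≈11.00 (left), 6–1 at x≈25.00 (left) → 0 crossings.
Z-10: 1–2 at x≈34.27 (right), 2–3 at x≈22.02 (left) → 1 crossing.
Z-11: no edge straddles that height → 0 crossings.
Only Z-10 has an odd count, so the point is inside Z-10.

Z-10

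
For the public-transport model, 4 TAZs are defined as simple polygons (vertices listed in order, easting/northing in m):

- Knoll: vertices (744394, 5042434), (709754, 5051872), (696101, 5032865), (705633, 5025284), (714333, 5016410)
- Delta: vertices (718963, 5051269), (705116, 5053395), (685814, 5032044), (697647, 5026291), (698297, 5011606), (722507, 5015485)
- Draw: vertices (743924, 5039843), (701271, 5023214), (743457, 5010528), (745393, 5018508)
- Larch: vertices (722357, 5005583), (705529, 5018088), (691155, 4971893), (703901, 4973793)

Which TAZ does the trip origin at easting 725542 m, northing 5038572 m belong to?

Cast a ray rightward from (725542, 5038572). For each polygon, the edges (by vertex number in listed order) whose endpoints lie on opposite sides of northing = 5038572, where each meets that height, and whether that is right or left of the point:
Knoll: 2–3 at easting≈700200.4 (left), 5–1 at easting≈739932.9 (right) → 1 crossing.
Delta: 2–3 at easting≈691715.5 (left), 6–1 at easting≈720220.5 (left) → 0 crossings.
Draw: 1–2 at easting≈740663.9 (right), 4–1 at easting≈744011.5 (right) → 2 crossings.
Larch: no edge straddles that height → 0 crossings.
Only Knoll has an odd count, so the point is inside Knoll.

Knoll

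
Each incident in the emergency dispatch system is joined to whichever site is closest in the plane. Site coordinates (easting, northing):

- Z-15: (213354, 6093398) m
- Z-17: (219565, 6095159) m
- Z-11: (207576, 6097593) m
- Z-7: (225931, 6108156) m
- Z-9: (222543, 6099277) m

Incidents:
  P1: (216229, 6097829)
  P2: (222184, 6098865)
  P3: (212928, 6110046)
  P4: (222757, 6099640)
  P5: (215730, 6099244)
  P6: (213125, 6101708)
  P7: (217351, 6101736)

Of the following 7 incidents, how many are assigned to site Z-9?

3

P1 → Z-17
P2 → Z-9
P3 → Z-7
P4 → Z-9
P5 → Z-17
P6 → Z-11
P7 → Z-9
3 of the 7 go to Z-9.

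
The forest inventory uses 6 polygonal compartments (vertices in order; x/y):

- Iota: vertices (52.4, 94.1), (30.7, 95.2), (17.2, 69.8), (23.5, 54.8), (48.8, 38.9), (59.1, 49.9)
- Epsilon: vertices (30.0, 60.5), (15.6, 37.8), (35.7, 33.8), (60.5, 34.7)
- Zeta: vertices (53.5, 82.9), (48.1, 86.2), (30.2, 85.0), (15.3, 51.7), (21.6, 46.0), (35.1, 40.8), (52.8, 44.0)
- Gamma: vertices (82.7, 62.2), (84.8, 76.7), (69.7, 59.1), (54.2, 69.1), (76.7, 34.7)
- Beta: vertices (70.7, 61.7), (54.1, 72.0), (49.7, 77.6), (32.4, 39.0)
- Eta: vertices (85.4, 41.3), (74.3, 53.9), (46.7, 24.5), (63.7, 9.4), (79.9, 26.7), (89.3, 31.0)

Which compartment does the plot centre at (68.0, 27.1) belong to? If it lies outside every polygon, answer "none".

Eta

Cast a ray rightward from (68.0, 27.1). For each polygon, the edges (by vertex number in listed order) whose endpoints lie on opposite sides of y = 27.1, where each meets that height, and whether that is right or left of the point:
Iota: no edge straddles that height → 0 crossings.
Epsilon: no edge straddles that height → 0 crossings.
Zeta: no edge straddles that height → 0 crossings.
Gamma: no edge straddles that height → 0 crossings.
Beta: no edge straddles that height → 0 crossings.
Eta: 2–3 at x≈49.14 (left), 5–6 at x≈80.77 (right) → 1 crossing.
Only Eta has an odd count, so the point is inside Eta.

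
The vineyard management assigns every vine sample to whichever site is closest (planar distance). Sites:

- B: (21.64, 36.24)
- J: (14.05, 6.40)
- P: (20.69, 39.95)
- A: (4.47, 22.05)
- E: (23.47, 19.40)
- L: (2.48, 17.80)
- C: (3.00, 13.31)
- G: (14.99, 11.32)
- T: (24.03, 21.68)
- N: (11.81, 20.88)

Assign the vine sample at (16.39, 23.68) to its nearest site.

N

Squared distances to each site:
B: 185.316; J: 304.074; P: 283.203; A: 144.743; E: 68.445; L: 228.062; C: 286.829; G: 154.730; T: 62.370; N: 28.816.
Minimum at N.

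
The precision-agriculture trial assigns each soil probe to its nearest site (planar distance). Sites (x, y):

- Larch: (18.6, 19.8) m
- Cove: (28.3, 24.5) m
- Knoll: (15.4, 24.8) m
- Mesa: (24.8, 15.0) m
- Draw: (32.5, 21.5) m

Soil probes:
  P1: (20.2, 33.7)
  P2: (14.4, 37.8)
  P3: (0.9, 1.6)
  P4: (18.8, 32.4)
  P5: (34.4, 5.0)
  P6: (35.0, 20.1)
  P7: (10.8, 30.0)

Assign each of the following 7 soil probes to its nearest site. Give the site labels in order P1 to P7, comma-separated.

Knoll, Knoll, Larch, Knoll, Mesa, Draw, Knoll

P1 → Knoll (d²=102.25)
P2 → Knoll (d²=170.00)
P3 → Larch (d²=644.53)
P4 → Knoll (d²=69.32)
P5 → Mesa (d²=192.16)
P6 → Draw (d²=8.21)
P7 → Knoll (d²=48.20)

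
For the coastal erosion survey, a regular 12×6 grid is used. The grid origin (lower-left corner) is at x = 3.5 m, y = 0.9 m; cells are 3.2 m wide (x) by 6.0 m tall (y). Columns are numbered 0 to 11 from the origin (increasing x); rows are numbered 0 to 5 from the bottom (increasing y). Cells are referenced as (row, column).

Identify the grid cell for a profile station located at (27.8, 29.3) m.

(4, 7)

Column index: ⌊(27.8 − 3.5) / 3.2⌋ = ⌊7.594⌋ = 7
Row offset from origin: ⌊(29.3 − 0.9) / 6.0⌋ = ⌊4.733⌋ = 4 → row 4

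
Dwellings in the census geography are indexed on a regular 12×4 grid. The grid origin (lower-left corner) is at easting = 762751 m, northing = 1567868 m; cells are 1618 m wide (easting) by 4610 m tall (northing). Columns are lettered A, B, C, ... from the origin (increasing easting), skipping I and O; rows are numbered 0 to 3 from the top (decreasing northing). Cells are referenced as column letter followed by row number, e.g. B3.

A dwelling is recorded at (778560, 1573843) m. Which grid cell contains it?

Column index: ⌊(778560 − 762751) / 1618⌋ = ⌊9.771⌋ = 9 → column K
Row offset from origin: ⌊(1573843 − 1567868) / 4610⌋ = ⌊1.296⌋ = 1 → row 2 (counted from top)

K2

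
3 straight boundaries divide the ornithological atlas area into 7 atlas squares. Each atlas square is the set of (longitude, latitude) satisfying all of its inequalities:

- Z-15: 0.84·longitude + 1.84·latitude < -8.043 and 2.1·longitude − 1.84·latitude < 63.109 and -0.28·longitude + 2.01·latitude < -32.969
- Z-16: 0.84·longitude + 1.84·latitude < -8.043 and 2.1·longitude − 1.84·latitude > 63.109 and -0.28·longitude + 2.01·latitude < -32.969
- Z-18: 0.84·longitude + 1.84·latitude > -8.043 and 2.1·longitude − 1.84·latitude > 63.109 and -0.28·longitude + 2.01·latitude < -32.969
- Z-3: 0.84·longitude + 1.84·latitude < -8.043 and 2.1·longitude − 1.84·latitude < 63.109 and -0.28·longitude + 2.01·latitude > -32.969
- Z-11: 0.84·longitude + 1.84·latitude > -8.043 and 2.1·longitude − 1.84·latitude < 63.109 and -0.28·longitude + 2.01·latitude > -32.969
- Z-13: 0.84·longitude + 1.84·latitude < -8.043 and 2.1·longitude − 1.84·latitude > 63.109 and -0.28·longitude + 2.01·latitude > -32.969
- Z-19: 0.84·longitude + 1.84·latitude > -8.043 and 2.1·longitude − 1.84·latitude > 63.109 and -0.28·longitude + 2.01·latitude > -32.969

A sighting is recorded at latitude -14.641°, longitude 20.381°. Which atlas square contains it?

0.84·20.381 + 1.84·-14.641 = -9.819, which is < -8.043
2.1·20.381 − 1.84·-14.641 = 69.740, which is > 63.109
-0.28·20.381 + 2.01·-14.641 = -35.135, which is < -32.969
This sign pattern matches Z-16.

Z-16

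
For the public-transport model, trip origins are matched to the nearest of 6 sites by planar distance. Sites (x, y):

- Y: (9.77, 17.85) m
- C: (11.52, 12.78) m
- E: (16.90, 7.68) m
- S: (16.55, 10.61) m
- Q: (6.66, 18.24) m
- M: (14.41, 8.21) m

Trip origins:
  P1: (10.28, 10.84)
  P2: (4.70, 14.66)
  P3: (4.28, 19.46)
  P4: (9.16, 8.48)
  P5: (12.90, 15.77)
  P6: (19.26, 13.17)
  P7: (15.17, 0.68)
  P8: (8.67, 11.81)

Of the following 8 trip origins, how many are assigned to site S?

1

P1 → C
P2 → Q
P3 → Q
P4 → C
P5 → C
P6 → S
P7 → E
P8 → C
1 of the 8 goes to S.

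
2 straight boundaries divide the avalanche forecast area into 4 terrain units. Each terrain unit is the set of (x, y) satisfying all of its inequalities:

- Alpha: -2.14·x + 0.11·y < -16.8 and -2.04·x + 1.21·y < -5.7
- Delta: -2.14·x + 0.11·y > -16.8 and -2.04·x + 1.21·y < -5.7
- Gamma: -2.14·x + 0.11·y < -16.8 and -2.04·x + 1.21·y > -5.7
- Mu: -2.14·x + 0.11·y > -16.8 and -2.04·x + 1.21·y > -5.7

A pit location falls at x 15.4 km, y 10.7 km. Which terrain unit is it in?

Alpha

-2.14·15.4 + 0.11·10.7 = -31.779, which is < -16.8
-2.04·15.4 + 1.21·10.7 = -18.469, which is < -5.7
This sign pattern matches Alpha.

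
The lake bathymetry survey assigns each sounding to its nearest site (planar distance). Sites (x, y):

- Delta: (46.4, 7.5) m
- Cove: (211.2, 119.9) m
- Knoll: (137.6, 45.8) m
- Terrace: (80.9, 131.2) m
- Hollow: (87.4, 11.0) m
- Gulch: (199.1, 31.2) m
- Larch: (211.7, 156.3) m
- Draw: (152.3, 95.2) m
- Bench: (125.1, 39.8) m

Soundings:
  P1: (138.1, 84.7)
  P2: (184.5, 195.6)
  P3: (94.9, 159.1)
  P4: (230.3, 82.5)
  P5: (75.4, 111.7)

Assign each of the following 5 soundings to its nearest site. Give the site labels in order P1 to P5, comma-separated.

Draw, Larch, Terrace, Cove, Terrace

P1 → Draw (d²=311.89)
P2 → Larch (d²=2284.33)
P3 → Terrace (d²=974.41)
P4 → Cove (d²=1763.57)
P5 → Terrace (d²=410.50)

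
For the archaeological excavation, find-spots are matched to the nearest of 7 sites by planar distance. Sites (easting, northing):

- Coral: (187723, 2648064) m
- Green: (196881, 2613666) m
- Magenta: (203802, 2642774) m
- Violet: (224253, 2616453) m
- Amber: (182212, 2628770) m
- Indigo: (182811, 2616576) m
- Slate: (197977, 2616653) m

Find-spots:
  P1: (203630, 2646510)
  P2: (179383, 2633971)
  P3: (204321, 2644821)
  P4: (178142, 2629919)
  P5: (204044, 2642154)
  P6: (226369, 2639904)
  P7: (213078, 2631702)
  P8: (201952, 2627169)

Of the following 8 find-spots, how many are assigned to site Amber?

2

P1 → Magenta
P2 → Amber
P3 → Magenta
P4 → Amber
P5 → Magenta
P6 → Magenta
P7 → Magenta
P8 → Slate
2 of the 8 go to Amber.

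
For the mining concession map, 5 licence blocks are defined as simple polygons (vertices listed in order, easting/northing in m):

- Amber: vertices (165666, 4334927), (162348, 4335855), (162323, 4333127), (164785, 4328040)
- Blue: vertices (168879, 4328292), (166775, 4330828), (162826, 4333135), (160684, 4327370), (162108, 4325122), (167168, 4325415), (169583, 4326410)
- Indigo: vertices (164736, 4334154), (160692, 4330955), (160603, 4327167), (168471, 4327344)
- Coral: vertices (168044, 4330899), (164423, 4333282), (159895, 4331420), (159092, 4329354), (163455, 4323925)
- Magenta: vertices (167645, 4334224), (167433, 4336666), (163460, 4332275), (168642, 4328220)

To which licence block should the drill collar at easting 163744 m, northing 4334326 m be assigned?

Amber

Cast a ray rightward from (163744, 4334326). For each polygon, the edges (by vertex number in listed order) whose endpoints lie on opposite sides of northing = 4334326, where each meets that height, and whether that is right or left of the point:
Amber: 2–3 at easting≈162334.0 (left), 4–1 at easting≈165589.1 (right) → 1 crossing.
Blue: no edge straddles that height → 0 crossings.
Indigo: no edge straddles that height → 0 crossings.
Coral: no edge straddles that height → 0 crossings.
Magenta: 1–2 at easting≈167636.1 (right), 2–3 at easting≈165315.8 (right) → 2 crossings.
Only Amber has an odd count, so the point is inside Amber.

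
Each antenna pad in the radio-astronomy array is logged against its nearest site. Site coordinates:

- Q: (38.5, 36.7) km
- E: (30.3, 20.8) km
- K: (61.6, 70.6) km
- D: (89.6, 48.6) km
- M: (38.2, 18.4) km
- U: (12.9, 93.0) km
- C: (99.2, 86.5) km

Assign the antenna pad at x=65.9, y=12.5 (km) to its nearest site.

M

Squared distances to each site:
Q: 1336.400; E: 1336.250; K: 3394.100; D: 1864.900; M: 802.100; U: 9289.250; C: 6584.890.
Minimum at M.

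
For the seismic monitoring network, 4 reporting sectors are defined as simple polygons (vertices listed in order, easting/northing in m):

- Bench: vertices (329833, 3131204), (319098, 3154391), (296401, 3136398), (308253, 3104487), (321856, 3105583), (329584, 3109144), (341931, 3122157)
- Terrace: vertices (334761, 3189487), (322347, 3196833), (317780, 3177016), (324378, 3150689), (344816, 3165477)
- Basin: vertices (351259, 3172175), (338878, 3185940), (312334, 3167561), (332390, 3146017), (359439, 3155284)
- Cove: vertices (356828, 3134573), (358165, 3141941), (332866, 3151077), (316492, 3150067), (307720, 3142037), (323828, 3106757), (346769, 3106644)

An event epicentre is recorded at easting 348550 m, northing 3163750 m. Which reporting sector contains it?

Cast a ray rightward from (348550, 3163750). For each polygon, the edges (by vertex number in listed order) whose endpoints lie on opposite sides of northing = 3163750, where each meets that height, and whether that is right or left of the point:
Bench: no edge straddles that height → 0 crossings.
Terrace: 3–4 at easting≈321104.7 (left), 4–5 at easting≈342429.2 (left) → 0 crossings.
Basin: 3–4 at easting≈315881.8 (left), 5–1 at easting≈355339.1 (right) → 1 crossing.
Cove: no edge straddles that height → 0 crossings.
Only Basin has an odd count, so the point is inside Basin.

Basin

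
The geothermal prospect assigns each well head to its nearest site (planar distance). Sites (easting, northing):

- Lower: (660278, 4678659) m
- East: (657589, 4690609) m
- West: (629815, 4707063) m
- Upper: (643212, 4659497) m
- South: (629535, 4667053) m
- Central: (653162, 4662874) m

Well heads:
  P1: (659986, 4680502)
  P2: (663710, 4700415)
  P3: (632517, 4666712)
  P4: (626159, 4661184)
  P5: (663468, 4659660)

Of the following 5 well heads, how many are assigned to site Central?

1

P1 → Lower
P2 → East
P3 → South
P4 → South
P5 → Central
1 of the 5 goes to Central.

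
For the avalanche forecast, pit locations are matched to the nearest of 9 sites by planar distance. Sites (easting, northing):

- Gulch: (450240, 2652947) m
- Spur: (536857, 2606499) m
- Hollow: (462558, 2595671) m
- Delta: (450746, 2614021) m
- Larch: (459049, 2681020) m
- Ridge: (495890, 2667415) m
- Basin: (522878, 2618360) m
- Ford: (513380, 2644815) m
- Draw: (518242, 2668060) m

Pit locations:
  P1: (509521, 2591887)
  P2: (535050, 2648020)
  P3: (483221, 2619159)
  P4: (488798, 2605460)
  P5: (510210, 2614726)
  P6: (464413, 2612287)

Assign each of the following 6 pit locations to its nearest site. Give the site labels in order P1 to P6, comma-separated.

P1 → Basin (d²=879229178.00)
P2 → Ford (d²=479860925.00)
P3 → Hollow (d²=978645713.00)
P4 → Hollow (d²=784362121.00)
P5 → Basin (d²=173684180.00)
P6 → Delta (d²=189793645.00)

Basin, Ford, Hollow, Hollow, Basin, Delta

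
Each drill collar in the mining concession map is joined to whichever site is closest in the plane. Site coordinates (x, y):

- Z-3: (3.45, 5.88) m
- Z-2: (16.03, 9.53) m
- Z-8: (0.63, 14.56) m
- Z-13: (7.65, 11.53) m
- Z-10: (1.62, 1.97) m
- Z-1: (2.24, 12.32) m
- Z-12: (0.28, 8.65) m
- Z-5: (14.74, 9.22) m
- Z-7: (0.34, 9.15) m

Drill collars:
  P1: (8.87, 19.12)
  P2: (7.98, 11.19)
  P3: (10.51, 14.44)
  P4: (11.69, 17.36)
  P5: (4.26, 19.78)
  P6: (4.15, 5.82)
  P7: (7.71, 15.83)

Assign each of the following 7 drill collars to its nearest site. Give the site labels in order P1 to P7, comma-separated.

Z-13, Z-13, Z-13, Z-13, Z-8, Z-3, Z-13

P1 → Z-13 (d²=59.10)
P2 → Z-13 (d²=0.22)
P3 → Z-13 (d²=16.65)
P4 → Z-13 (d²=50.31)
P5 → Z-8 (d²=40.43)
P6 → Z-3 (d²=0.49)
P7 → Z-13 (d²=18.49)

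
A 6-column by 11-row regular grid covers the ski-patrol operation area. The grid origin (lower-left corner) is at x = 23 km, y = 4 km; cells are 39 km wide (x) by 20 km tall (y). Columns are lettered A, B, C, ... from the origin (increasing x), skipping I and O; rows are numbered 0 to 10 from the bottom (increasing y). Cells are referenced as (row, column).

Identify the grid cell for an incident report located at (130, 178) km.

Column index: ⌊(130 − 23) / 39⌋ = ⌊2.744⌋ = 2 → column C
Row offset from origin: ⌊(178 − 4) / 20⌋ = ⌊8.700⌋ = 8 → row 8

(8, C)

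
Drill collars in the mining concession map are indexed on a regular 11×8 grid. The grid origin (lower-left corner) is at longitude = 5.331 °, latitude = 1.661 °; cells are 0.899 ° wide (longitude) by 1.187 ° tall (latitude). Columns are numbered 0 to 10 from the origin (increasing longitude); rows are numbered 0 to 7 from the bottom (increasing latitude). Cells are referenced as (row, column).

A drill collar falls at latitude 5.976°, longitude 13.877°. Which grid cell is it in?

Column index: ⌊(13.877 − 5.331) / 0.899⌋ = ⌊9.506⌋ = 9
Row offset from origin: ⌊(5.976 − 1.661) / 1.187⌋ = ⌊3.635⌋ = 3 → row 3

(3, 9)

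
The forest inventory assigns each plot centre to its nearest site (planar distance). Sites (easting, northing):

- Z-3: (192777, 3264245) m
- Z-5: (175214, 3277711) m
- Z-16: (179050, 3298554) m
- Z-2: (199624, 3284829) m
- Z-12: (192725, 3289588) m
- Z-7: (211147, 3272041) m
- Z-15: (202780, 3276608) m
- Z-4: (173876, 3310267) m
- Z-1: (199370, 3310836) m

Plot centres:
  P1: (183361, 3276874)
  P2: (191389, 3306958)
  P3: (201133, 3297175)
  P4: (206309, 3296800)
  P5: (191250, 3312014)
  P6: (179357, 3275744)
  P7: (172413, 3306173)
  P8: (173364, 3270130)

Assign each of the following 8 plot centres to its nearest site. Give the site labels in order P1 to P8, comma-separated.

Z-5, Z-1, Z-12, Z-2, Z-1, Z-5, Z-4, Z-5

P1 → Z-5 (d²=67074178.00)
P2 → Z-1 (d²=78735245.00)
P3 → Z-12 (d²=128257033.00)
P4 → Z-2 (d²=187994066.00)
P5 → Z-1 (d²=67322084.00)
P6 → Z-5 (d²=21033538.00)
P7 → Z-4 (d²=18901205.00)
P8 → Z-5 (d²=60894061.00)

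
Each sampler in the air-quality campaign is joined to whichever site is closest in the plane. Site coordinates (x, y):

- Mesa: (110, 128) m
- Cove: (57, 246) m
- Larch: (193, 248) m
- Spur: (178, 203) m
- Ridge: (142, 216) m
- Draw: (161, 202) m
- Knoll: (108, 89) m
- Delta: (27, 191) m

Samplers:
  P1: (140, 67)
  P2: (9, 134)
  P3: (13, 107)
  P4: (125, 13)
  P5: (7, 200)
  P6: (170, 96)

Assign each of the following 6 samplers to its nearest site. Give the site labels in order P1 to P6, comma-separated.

P1 → Knoll (d²=1508.00)
P2 → Delta (d²=3573.00)
P3 → Delta (d²=7252.00)
P4 → Knoll (d²=6065.00)
P5 → Delta (d²=481.00)
P6 → Knoll (d²=3893.00)

Knoll, Delta, Delta, Knoll, Delta, Knoll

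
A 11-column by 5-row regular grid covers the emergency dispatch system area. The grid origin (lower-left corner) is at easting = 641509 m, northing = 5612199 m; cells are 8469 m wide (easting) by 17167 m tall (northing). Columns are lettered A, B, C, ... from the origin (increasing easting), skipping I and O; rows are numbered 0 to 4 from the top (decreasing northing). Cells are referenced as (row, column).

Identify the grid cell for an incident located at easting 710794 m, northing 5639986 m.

Column index: ⌊(710794 − 641509) / 8469⌋ = ⌊8.181⌋ = 8 → column J
Row offset from origin: ⌊(5639986 − 5612199) / 17167⌋ = ⌊1.619⌋ = 1 → row 3 (counted from top)

(3, J)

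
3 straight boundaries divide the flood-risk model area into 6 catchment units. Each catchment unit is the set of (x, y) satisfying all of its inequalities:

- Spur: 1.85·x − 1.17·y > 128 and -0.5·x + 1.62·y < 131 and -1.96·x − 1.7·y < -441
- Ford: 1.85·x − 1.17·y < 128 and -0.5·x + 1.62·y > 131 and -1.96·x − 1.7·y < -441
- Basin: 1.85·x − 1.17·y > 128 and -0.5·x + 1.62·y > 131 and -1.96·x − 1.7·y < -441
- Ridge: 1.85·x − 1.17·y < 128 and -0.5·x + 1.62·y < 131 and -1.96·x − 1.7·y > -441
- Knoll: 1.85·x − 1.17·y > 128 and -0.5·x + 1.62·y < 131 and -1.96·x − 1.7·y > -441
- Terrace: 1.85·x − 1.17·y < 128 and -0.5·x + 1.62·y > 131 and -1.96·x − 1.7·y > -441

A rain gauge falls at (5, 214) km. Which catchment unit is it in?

Terrace

1.85·5 − 1.17·214 = -241.130, which is < 128
-0.5·5 + 1.62·214 = 344.180, which is > 131
-1.96·5 − 1.7·214 = -373.600, which is > -441
This sign pattern matches Terrace.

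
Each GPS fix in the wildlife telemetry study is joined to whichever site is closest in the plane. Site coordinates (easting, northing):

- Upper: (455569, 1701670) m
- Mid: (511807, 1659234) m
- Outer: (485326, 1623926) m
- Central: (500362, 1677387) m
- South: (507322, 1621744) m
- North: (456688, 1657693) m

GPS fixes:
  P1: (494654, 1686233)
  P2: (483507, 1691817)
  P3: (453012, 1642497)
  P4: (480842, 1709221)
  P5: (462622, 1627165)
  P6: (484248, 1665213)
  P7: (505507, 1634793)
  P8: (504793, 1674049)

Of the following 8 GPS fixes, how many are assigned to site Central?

4

P1 → Central
P2 → Central
P3 → North
P4 → Upper
P5 → Outer
P6 → Central
P7 → South
P8 → Central
4 of the 8 go to Central.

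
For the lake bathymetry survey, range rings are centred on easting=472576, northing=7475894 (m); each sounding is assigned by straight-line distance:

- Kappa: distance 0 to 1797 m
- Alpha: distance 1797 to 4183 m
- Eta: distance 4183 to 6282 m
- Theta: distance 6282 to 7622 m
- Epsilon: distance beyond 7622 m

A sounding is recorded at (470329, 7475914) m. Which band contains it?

Alpha

Distance = √((470329−472576)² + (7475914−7475894)²) = √(5049009.000 + 400.000) = 2247.089 m.
1797 ≤ 2247.089 < 4183 → Alpha.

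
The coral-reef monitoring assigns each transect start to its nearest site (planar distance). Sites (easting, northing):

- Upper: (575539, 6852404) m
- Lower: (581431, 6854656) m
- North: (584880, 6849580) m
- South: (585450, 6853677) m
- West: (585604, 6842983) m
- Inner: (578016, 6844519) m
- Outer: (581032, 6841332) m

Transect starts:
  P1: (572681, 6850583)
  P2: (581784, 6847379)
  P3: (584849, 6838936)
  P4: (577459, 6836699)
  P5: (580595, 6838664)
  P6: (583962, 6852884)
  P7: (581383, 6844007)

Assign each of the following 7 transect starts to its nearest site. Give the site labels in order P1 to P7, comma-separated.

Upper, North, West, Outer, Outer, South, Outer

P1 → Upper (d²=11484205.00)
P2 → North (d²=14429617.00)
P3 → West (d²=16948234.00)
P4 → Outer (d²=34231018.00)
P5 → Outer (d²=7309193.00)
P6 → South (d²=2842993.00)
P7 → Outer (d²=7278826.00)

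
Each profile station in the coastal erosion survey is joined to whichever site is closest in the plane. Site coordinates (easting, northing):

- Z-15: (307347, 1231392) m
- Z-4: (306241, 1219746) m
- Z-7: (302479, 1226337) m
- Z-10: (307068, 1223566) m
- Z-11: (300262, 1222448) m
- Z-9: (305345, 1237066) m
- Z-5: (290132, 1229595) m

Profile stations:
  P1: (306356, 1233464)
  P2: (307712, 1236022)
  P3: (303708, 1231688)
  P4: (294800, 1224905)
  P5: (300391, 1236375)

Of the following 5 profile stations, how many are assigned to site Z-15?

2

P1 → Z-15
P2 → Z-9
P3 → Z-15
P4 → Z-11
P5 → Z-9
2 of the 5 go to Z-15.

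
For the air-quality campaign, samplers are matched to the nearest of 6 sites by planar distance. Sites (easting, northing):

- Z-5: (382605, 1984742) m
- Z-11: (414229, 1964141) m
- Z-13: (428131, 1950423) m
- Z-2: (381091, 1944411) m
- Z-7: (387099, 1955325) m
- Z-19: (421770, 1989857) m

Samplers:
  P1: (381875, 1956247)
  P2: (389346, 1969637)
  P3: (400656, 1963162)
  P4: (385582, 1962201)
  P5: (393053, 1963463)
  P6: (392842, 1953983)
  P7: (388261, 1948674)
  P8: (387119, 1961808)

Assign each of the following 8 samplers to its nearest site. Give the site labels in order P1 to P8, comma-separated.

Z-7, Z-7, Z-11, Z-7, Z-7, Z-7, Z-7, Z-7

P1 → Z-7 (d²=28140260.00)
P2 → Z-7 (d²=209882353.00)
P3 → Z-11 (d²=185184770.00)
P4 → Z-7 (d²=49580665.00)
P5 → Z-7 (d²=101677160.00)
P6 → Z-7 (d²=34783013.00)
P7 → Z-7 (d²=45586045.00)
P8 → Z-7 (d²=42029689.00)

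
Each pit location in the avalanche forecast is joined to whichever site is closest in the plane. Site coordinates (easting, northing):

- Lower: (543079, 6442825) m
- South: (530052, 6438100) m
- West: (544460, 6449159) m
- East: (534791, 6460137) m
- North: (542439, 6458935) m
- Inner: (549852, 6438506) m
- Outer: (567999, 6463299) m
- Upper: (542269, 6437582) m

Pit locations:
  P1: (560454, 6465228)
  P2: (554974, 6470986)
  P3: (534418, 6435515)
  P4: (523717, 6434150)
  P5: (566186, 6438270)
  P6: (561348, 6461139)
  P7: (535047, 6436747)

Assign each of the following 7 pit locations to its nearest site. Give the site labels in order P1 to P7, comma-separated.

P1 → Outer (d²=60648066.00)
P2 → Outer (d²=228740594.00)
P3 → South (d²=25744181.00)
P4 → South (d²=55734725.00)
P5 → Inner (d²=266855252.00)
P6 → Outer (d²=48901401.00)
P7 → South (d²=26780634.00)

Outer, Outer, South, South, Inner, Outer, South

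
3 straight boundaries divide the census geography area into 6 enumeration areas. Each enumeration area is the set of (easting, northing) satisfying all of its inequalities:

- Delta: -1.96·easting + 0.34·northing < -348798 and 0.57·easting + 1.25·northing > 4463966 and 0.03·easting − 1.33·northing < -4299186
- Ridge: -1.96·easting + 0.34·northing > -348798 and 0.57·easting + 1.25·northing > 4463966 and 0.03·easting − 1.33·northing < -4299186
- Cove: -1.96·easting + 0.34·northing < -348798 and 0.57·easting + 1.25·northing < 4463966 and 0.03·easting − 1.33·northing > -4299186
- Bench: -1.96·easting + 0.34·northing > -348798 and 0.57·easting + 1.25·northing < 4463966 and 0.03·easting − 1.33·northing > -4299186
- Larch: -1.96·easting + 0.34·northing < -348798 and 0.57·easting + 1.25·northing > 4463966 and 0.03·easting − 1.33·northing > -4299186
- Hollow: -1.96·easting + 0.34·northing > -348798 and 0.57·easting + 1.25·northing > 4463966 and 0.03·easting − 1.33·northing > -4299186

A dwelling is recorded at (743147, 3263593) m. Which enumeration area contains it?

Ridge

-1.96·743147 + 0.34·3263593 = -346946.500, which is > -348798
0.57·743147 + 1.25·3263593 = 4503085.040, which is > 4463966
0.03·743147 − 1.33·3263593 = -4318284.280, which is < -4299186
This sign pattern matches Ridge.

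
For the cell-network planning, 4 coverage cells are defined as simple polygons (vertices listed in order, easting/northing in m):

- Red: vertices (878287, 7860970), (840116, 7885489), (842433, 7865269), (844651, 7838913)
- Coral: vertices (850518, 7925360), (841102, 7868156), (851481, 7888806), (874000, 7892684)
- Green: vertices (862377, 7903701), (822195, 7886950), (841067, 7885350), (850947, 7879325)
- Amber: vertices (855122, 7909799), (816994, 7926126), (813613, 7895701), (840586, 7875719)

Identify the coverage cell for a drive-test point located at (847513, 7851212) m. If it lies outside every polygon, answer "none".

Red

Cast a ray rightward from (847513, 7851212). For each polygon, the edges (by vertex number in listed order) whose endpoints lie on opposite sides of northing = 7851212, where each meets that height, and whether that is right or left of the point:
Red: 3–4 at easting≈843616.0 (left), 4–1 at easting≈863406.5 (right) → 1 crossing.
Coral: no edge straddles that height → 0 crossings.
Green: no edge straddles that height → 0 crossings.
Amber: no edge straddles that height → 0 crossings.
Only Red has an odd count, so the point is inside Red.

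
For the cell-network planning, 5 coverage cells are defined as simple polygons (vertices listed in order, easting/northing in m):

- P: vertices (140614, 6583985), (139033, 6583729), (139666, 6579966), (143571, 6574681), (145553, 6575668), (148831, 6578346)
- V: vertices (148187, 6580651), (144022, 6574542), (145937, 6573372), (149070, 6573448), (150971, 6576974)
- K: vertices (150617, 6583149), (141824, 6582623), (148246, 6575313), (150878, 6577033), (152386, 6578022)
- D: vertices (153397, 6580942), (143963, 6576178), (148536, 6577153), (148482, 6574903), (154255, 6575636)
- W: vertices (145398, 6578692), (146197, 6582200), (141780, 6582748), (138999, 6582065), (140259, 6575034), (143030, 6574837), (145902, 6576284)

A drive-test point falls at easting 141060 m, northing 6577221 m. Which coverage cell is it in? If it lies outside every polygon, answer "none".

Cast a ray rightward from (141060, 6577221). For each polygon, the edges (by vertex number in listed order) whose endpoints lie on opposite sides of northing = 6577221, where each meets that height, and whether that is right or left of the point:
P: 3–4 at easting≈141694.2 (right), 5–6 at easting≈147453.9 (right) → 2 crossings.
V: 1–2 at easting≈145848.5 (right), 5–1 at easting≈150784.0 (right) → 2 crossings.
K: 2–3 at easting≈146569.8 (right), 4–5 at easting≈151164.7 (right) → 2 crossings.
D: 1–2 at easting≈146028.4 (right), 5–1 at easting≈153998.7 (right) → 2 crossings.
W: 4–5 at easting≈139867.1 (left), 7–1 at easting≈145705.9 (right) → 1 crossing.
Only W has an odd count, so the point is inside W.

W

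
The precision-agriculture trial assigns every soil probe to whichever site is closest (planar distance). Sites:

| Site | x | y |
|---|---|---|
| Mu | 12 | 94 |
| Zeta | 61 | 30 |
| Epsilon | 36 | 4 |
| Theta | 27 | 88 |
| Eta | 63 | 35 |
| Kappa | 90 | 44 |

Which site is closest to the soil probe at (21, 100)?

Squared distances to each site:
Mu: 117.000; Zeta: 6500.000; Epsilon: 9441.000; Theta: 180.000; Eta: 5989.000; Kappa: 7897.000.
Minimum at Mu.

Mu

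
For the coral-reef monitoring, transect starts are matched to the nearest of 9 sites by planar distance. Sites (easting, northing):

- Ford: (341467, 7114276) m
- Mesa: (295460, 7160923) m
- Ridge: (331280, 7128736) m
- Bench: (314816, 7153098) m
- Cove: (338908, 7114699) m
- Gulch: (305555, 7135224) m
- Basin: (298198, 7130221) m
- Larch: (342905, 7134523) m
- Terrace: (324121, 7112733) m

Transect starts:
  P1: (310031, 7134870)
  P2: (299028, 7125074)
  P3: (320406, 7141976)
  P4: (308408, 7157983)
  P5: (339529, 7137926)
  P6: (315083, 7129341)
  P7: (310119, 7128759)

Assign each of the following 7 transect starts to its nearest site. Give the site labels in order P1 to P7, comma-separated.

Gulch, Basin, Bench, Bench, Larch, Gulch, Gulch

P1 → Gulch (d²=20159892.00)
P2 → Basin (d²=27180509.00)
P3 → Bench (d²=154946984.00)
P4 → Bench (d²=64925689.00)
P5 → Larch (d²=22977785.00)
P6 → Gulch (d²=125392473.00)
P7 → Gulch (d²=62626321.00)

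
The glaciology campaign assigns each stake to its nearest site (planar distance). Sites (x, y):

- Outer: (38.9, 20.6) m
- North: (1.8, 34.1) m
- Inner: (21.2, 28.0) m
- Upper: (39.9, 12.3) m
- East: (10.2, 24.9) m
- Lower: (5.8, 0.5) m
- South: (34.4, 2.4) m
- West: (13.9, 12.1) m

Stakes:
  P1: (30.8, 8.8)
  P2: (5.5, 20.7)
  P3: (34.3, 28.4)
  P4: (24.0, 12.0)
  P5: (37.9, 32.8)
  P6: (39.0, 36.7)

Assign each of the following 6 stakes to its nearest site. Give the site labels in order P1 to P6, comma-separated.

P1 → South (d²=53.92)
P2 → East (d²=39.73)
P3 → Outer (d²=82.00)
P4 → West (d²=102.02)
P5 → Outer (d²=149.84)
P6 → Outer (d²=259.22)

South, East, Outer, West, Outer, Outer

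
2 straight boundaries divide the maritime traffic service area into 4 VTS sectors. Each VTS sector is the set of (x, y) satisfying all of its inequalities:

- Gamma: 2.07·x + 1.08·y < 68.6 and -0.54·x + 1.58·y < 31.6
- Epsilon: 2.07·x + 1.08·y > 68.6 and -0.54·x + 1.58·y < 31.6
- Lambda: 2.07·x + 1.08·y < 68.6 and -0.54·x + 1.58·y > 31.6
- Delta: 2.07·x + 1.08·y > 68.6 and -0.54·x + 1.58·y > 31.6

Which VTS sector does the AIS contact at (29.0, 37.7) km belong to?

Delta

2.07·29.0 + 1.08·37.7 = 100.746, which is > 68.6
-0.54·29.0 + 1.58·37.7 = 43.906, which is > 31.6
This sign pattern matches Delta.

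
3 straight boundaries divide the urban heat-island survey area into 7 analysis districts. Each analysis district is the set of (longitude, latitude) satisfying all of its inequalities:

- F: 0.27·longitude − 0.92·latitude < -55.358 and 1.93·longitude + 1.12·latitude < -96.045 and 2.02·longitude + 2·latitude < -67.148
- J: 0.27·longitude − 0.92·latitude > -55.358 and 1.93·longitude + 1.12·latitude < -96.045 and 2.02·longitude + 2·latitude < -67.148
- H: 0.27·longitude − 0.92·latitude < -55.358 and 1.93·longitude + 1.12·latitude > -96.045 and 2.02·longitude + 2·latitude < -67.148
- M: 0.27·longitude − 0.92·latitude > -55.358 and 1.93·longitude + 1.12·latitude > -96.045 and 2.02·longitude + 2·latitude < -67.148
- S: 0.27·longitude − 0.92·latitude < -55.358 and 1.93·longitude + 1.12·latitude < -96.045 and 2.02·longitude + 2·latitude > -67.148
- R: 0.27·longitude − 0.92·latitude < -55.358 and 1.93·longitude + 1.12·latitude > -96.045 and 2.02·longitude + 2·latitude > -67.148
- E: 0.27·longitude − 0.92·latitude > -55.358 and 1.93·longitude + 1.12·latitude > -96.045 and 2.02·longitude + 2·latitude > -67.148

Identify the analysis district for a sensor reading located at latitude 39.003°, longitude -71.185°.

E

0.27·-71.185 − 0.92·39.003 = -55.103, which is > -55.358
1.93·-71.185 + 1.12·39.003 = -93.704, which is > -96.045
2.02·-71.185 + 2·39.003 = -65.788, which is > -67.148
This sign pattern matches E.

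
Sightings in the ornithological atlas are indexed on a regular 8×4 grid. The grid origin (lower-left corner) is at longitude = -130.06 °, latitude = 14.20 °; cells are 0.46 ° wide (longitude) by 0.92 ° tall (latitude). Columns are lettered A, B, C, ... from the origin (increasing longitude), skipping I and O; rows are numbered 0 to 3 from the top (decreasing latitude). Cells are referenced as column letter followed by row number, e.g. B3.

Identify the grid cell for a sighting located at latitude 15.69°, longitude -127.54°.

Column index: ⌊(-127.54 − -130.06) / 0.46⌋ = ⌊5.478⌋ = 5 → column F
Row offset from origin: ⌊(15.69 − 14.20) / 0.92⌋ = ⌊1.620⌋ = 1 → row 2 (counted from top)

F2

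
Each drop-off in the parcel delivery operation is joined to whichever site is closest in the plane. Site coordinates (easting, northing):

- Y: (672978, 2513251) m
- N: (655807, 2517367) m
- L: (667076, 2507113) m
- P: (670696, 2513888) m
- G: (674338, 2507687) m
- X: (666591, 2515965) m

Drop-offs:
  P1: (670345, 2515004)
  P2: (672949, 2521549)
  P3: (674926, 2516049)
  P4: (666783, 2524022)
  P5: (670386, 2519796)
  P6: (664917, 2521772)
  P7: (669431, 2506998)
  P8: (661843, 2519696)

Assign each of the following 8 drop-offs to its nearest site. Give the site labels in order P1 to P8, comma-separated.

P, P, Y, X, X, X, L, X

P1 → P (d²=1368657.00)
P2 → P (d²=63766930.00)
P3 → Y (d²=11623508.00)
P4 → X (d²=64952113.00)
P5 → X (d²=29078586.00)
P6 → X (d²=36523525.00)
P7 → L (d²=5559250.00)
P8 → X (d²=36463865.00)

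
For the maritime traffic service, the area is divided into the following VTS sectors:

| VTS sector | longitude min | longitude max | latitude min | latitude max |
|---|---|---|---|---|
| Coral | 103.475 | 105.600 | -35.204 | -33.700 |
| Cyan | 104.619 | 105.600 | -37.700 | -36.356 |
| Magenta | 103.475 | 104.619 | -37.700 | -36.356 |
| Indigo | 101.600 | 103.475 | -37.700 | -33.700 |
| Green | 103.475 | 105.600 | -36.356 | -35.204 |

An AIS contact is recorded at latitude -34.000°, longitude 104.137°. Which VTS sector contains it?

The point has longitude = 104.137 and latitude = -34.000.
Only Coral satisfies 103.475 ≤ longitude ≤ 105.600 and -35.204 ≤ latitude ≤ -33.700.

Coral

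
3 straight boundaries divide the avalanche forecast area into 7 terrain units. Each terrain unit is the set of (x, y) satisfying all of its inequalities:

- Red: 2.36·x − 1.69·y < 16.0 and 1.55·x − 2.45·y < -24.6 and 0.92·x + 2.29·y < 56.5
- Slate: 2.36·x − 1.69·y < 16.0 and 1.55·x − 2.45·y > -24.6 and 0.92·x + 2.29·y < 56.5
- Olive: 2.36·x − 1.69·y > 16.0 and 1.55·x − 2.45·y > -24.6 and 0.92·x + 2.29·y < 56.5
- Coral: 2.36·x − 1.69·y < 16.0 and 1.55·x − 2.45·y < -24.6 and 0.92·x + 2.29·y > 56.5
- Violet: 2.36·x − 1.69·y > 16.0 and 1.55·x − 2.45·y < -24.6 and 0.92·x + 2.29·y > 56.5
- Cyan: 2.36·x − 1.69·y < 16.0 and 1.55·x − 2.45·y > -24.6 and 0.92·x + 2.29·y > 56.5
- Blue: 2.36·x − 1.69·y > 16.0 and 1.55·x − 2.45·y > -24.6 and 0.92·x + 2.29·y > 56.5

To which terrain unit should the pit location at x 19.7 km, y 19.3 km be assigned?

Cyan

2.36·19.7 − 1.69·19.3 = 13.875, which is < 16.0
1.55·19.7 − 2.45·19.3 = -16.750, which is > -24.6
0.92·19.7 + 2.29·19.3 = 62.321, which is > 56.5
This sign pattern matches Cyan.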